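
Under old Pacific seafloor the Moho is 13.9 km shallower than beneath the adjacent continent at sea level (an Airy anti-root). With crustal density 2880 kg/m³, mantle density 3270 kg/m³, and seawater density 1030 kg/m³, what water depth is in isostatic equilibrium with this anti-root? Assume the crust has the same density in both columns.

2.93 km

Replacing a thickness d of crust by seawater at the top must be balanced by replacing crust with mantle at the base: d (ρ_c − ρ_w) = a (ρ_m − ρ_c).
d = a (ρ_m − ρ_c)/(ρ_c − ρ_w) = 13.9 km × 390/1850 = 2.93 km.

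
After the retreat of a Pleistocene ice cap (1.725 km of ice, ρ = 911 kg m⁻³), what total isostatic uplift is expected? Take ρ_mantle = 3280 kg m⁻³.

0.479 km

Removing the load lets mantle flow back in; uplift u satisfies ρ_ice t = ρ_m u.
u = t ρ_ice/ρ_m = 1.725 km × 911/3280 = 0.479 km.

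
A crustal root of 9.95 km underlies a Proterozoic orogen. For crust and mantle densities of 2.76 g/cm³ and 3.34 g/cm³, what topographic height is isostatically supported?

2.09 km

Isostatic balance requires: ρ_c h = (ρ_m − ρ_c) r.
h = r (ρ_m − ρ_c) / ρ_c = 9.95 km × (3.34 − 2.76) / 2.76 = 2.09 km.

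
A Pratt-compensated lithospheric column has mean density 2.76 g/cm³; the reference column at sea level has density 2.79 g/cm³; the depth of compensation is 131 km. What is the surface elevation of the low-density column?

ρ_ref D = ρ (D + h) → h = D (ρ_ref − ρ)/ρ.
h = 131 km × (2.79 − 2.76)/2.76 = 1.42 km.

1.42 km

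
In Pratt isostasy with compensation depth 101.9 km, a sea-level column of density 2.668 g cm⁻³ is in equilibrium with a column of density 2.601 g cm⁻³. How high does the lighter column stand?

2.62 km

ρ_ref D = ρ (D + h) → h = D (ρ_ref − ρ)/ρ.
h = 101.9 km × (2.668 − 2.601)/2.601 = 2.62 km.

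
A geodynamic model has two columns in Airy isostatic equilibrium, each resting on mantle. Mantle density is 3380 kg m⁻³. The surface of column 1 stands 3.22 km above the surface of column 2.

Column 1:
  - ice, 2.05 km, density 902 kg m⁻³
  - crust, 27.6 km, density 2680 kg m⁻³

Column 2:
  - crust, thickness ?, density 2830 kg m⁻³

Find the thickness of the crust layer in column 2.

24.6 km

Take the compensation level at the base of the deeper column (depth z_c below the surface of column 1) and equate Σ ρ_i t_i down to z_c; mantle fills any gap and the z_c terms cancel.
Column 1: 2.05×902 + 27.6×2680 + (z_c − 29.65)×3380
Column 2: 3.22×0 + x×2830 + (z_c − 3.22 − 0 − x)×3380
The z_c×3380 term appears on both sides and cancels. Collect the known terms of each column as K = Σ(ρt)_known − 3380 × (depth of known layers): K_1 = 75817.1 − 3380×29.65 = −24399.9; K_2 = 0 − 3380×(3.22 + 0) = −10883.6.
Balance: K_1 = K_2 − x×(3380 − 2830), so x = (K_2 − K_1)/(3380 − 2830) = 13516.3/550 = 24.6 km.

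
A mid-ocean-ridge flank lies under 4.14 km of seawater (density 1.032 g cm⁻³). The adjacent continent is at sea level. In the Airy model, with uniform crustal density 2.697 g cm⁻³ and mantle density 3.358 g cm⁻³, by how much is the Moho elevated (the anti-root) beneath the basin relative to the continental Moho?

For local isostatic compensation: replacing crust with seawater at the top is compensated by replacing crust with mantle at the base: d (ρ_c − ρ_w) = a (ρ_m − ρ_c).
a = d (ρ_c − ρ_w)/(ρ_m − ρ_c) = 4.14 km × 1.665/0.661 = 10.4 km.

10.4 km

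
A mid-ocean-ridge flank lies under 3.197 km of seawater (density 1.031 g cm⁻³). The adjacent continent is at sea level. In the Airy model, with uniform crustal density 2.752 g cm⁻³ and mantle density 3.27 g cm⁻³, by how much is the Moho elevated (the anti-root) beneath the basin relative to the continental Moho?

10.6 km

Equating mass per unit area of the two columns: replacing crust with seawater at the top is compensated by replacing crust with mantle at the base: d (ρ_c − ρ_w) = a (ρ_m − ρ_c).
a = d (ρ_c − ρ_w)/(ρ_m − ρ_c) = 3.197 km × 1.721/0.518 = 10.6 km.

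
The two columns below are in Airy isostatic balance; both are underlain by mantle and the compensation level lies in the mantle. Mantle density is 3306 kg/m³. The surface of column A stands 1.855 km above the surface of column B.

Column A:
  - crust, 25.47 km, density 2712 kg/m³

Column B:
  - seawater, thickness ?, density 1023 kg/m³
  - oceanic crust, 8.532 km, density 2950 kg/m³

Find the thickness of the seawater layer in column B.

2.61 km

Take the compensation level at the base of the deeper column (depth z_c below the surface of column A) and equate Σ ρ_i t_i down to z_c; mantle fills any gap and the z_c terms cancel.
Column A: 25.47×2712 + (z_c − 25.47)×3306
Column B: 1.855×0 + x×1023 + 8.532×2950 + (z_c − 1.855 − 8.532 − x)×3306
The z_c×3306 term appears on both sides and cancels. Collect the known terms of each column as K = Σ(ρt)_known − 3306 × (depth of known layers): K_A = 69074.64 − 3306×25.47 = −15129.18; K_B = 25169.4 − 3306×(1.855 + 8.532) = −9170.022.
Balance: K_A = K_B − x×(3306 − 1023), so x = (K_B − K_A)/(3306 − 1023) = 5959.16/2283 = 2.61 km.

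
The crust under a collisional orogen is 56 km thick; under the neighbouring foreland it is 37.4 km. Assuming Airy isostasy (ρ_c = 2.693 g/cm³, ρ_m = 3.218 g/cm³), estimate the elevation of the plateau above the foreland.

3.03 km

Excess crust Δ = 56 km − 37.4 km = 18.6 km, split between elevation h and root r with h + r = Δ.
Airy balance ρ_c h = (ρ_m − ρ_c) r gives r = h ρ_c/(ρ_m − ρ_c), so h (1 + ρ_c/(ρ_m − ρ_c)) = Δ, i.e. h = Δ (ρ_m − ρ_c)/ρ_m.
h = 18.6 km × 0.525/3.218 = 3.03 km.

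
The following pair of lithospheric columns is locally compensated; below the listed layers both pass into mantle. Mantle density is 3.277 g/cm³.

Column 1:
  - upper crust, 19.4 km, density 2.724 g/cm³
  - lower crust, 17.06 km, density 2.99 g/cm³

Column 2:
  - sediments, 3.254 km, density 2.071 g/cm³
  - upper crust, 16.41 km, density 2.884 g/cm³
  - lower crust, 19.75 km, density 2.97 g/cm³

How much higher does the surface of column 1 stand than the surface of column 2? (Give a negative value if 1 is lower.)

For any compensation level in the mantle, the mantle terms cancel and isostasy reduces to e = (Σt_1 − Σt_2) − (Σ(ρt)_1 − Σ(ρt)_2) / ρ_m.
Σt_1 = 36.46 km; Σt_2 = 39.414 km; Σ(ρt)_1 = 103.855; Σ(ρt)_2 = 112.722974 (in km·g/cm³).
e = (36.46 − 39.414) − (103.855 − 112.722974) / 3.277 = −0.248 km.

−0.248 km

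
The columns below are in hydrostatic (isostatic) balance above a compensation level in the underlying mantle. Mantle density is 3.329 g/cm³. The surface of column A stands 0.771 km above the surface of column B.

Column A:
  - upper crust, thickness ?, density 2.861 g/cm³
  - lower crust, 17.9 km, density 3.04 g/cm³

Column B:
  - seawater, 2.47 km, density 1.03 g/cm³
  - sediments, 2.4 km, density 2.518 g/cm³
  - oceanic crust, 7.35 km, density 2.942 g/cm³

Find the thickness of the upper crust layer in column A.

16.8 km

Take the compensation level at the base of the deeper column (depth z_c below the surface of column A) and equate Σ ρ_i t_i down to z_c; mantle fills any gap and the z_c terms cancel.
Column A: x×2.861 + 17.9×3.04 + (z_c − 17.9 − x)×3.329
Column B: 0.771×0 + 2.47×1.03 + 2.4×2.518 + 7.35×2.942 + (z_c − 0.771 − 12.22)×3.329
The z_c×3.329 term appears on both sides and cancels. Collect the known terms of each column as K = Σ(ρt)_known − 3.329 × (depth of known layers): K_A = 54.416 − 3.329×17.9 = −5.1731; K_B = 30.211 − 3.329×(0.771 + 12.22) = −13.036039.
Balance: K_A − x×(3.329 − 2.861) = K_B, so x = (K_A − K_B)/(3.329 − 2.861) = 7.86294/0.468 = 16.8 km.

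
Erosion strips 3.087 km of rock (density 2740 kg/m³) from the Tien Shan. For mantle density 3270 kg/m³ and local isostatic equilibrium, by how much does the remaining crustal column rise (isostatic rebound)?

2.59 km

Unloading: uplift u = e ρ_c/ρ_m = 3.087 km × 2740/3270 = 2.59 km.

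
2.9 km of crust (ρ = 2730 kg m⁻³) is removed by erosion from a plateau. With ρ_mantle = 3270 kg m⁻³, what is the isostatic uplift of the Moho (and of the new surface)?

Unloading: uplift u = e ρ_c/ρ_m = 2.9 km × 2730/3270 = 2.42 km.

2.42 km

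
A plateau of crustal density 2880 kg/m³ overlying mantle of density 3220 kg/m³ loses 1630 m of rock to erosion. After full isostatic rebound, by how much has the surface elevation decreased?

172 m

Rebound u = e ρ_c/ρ_m = 1630 m × 2880/3220 = 1458 m.
Net surface drop = e − u = 1630 m − 1458 m = e (ρ_m − ρ_c)/ρ_m = 172 m.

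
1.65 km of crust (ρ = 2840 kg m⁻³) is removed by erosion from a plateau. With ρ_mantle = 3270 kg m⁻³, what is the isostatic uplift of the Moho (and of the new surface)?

Unloading: uplift u = e ρ_c/ρ_m = 1.65 km × 2840/3270 = 1.43 km.

1.43 km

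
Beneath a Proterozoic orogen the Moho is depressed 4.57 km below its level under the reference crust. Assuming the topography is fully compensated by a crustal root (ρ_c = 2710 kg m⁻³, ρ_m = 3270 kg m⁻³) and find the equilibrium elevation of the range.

For local isostatic compensation: ρ_c h = (ρ_m − ρ_c) r.
h = r (ρ_m − ρ_c) / ρ_c = 4.57 km × (3270 − 2710) / 2710 = 0.944 km.

0.944 km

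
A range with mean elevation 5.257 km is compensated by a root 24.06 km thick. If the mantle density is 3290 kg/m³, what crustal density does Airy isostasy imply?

2700 kg/m³

ρ_c h = (ρ_m − ρ_c) r → ρ_c (h + r) = ρ_m r → ρ_c = ρ_m r / (h + r).
ρ_c = 3290 × 24.06 km / (5.257 km + 24.06 km) = 2700 kg/m³.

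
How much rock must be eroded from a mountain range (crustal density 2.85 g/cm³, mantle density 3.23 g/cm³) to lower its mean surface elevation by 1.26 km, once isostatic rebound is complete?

Net drop Δ = e − u = e − e ρ_c/ρ_m = e (ρ_m − ρ_c)/ρ_m.
e = Δ ρ_m/(ρ_m − ρ_c) = 1.26 km × 3.23/0.38 = 10.7 km.

10.7 km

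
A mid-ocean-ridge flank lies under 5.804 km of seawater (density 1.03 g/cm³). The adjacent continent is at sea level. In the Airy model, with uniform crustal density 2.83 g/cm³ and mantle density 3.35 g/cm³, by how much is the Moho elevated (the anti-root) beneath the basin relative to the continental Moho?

20.1 km

Isostatic balance requires: replacing crust with seawater at the top is compensated by replacing crust with mantle at the base: d (ρ_c − ρ_w) = a (ρ_m − ρ_c).
a = d (ρ_c − ρ_w)/(ρ_m − ρ_c) = 5.804 km × 1.8/0.52 = 20.1 km.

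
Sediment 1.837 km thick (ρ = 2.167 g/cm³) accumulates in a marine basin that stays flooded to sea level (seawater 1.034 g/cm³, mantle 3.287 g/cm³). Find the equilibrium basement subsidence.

Submarine loading: the sediment displaces seawater, and the subsidence is in turn flooded, so s (ρ_m − ρ_w) = t (ρ_sed − ρ_w).
s = 1.837 km × (2.167 − 1.034) / (3.287 − 1.034) = 0.924 km.

0.924 km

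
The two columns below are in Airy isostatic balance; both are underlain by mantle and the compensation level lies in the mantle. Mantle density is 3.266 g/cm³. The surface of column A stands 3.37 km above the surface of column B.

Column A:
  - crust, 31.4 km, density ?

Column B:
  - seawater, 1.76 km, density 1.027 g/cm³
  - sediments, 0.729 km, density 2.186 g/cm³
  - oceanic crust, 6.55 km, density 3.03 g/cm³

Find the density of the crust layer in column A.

2.72 g/cm³

Take the compensation level at the base of the deeper column (depth z_c below the surface of column A) and equate Σ ρ_i t_i down to z_c; mantle fills any gap and the z_c terms cancel.
Column A: 31.4×ρ + (z_c − 31.4)×3.266
Column B: 3.37×0 + 1.76×1.027 + 0.729×2.186 + 6.55×3.03 + (z_c − 3.37 − 9.039)×3.266
The z_c×3.266 term appears on both sides and cancels. Collect the known terms of each column as K = Σ(ρt)_known − 3.266 × (depth of known layers): K_A = 0 − 3.266×31.4 = −102.5524; K_B = 23.247614 − 3.266×(3.37 + 9.039) = −17.28018.
Balance: K_A + 31.4×ρ = K_B, so ρ = (K_B − K_A)/31.4 = 85.2722/31.4 = 2.72 g/cm³.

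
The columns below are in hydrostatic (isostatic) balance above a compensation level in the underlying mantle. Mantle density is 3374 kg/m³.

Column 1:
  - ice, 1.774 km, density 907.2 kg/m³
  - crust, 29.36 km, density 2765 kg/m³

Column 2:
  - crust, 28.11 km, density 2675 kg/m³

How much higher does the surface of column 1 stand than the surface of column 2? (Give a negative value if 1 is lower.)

For any compensation level in the mantle, the mantle terms cancel and isostasy reduces to e = (Σt_1 − Σt_2) − (Σ(ρt)_1 − Σ(ρt)_2) / ρ_m.
Σt_1 = 31.134 km; Σt_2 = 28.11 km; Σ(ρt)_1 = 82789.7728; Σ(ρt)_2 = 75194.25 (in km·kg/m³).
e = (31.134 − 28.11) − (82789.7728 − 75194.25) / 3374 = 0.773 km.

0.773 km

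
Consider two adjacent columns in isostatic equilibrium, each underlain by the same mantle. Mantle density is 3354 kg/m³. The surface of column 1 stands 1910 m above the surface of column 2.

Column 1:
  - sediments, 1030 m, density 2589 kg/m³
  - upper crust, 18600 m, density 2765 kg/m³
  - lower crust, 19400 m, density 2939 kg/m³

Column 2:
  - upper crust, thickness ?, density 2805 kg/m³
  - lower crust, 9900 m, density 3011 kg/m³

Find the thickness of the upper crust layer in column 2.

18200 m

Take the compensation level at the base of the deeper column (depth z_c below the surface of column 1) and equate Σ ρ_i t_i down to z_c; mantle fills any gap and the z_c terms cancel.
Column 1: 1030×2589 + 18600×2765 + 19400×2939 + (z_c − 39030)×3354
Column 2: 1910×0 + x×2805 + 9900×3011 + (z_c − 1910 − 9900 − x)×3354
The z_c×3354 term appears on both sides and cancels. Collect the known terms of each column as K = Σ(ρt)_known − 3354 × (depth of known layers): K_1 = 111112270 − 3354×39030 = −19794350; K_2 = 29808900 − 3354×(1910 + 9900) = −9801840.
Balance: K_1 = K_2 − x×(3354 − 2805), so x = (K_2 − K_1)/(3354 − 2805) = 9992510/549 = 18200 m.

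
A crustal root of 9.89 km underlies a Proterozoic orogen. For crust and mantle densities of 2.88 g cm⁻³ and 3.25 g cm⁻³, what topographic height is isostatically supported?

1.27 km

By Archimedes' principle applied to the lithosphere: ρ_c h = (ρ_m − ρ_c) r.
h = r (ρ_m − ρ_c) / ρ_c = 9.89 km × (3.25 − 2.88) / 2.88 = 1.27 km.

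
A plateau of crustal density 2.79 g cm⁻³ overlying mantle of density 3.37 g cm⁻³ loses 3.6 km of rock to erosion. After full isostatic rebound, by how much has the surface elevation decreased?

0.62 km

Rebound u = e ρ_c/ρ_m = 3.6 km × 2.79/3.37 = 2.98 km.
Net surface drop = e − u = 3.6 km − 2.98 km = e (ρ_m − ρ_c)/ρ_m = 0.62 km.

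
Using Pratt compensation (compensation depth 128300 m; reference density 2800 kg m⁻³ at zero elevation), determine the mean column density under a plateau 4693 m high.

2700 kg m⁻³

Pratt balance: ρ_ref D = ρ (D + h).
ρ = ρ_ref D/(D + h) = 2800 × 128300 m/(128300 m + 4693 m) = 2700 kg m⁻³.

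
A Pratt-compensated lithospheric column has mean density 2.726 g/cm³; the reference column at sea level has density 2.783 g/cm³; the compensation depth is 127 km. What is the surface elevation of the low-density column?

2.66 km

ρ_ref D = ρ (D + h) → h = D (ρ_ref − ρ)/ρ.
h = 127 km × (2.783 − 2.726)/2.726 = 2.66 km.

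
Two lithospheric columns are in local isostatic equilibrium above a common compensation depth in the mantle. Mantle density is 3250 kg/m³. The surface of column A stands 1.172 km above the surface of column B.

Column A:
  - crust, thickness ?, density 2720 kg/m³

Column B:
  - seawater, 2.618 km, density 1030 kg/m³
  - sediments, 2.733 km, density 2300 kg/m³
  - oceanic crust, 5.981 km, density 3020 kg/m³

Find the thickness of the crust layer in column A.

25.6 km

Take the compensation level at the base of the deeper column (depth z_c below the surface of column A) and equate Σ ρ_i t_i down to z_c; mantle fills any gap and the z_c terms cancel.
Column A: x×2720 + (z_c − 0 − x)×3250
Column B: 1.172×0 + 2.618×1030 + 2.733×2300 + 5.981×3020 + (z_c − 1.172 − 11.332)×3250
The z_c×3250 term appears on both sides and cancels. Collect the known terms of each column as K = Σ(ρt)_known − 3250 × (depth of known layers): K_A = 0 − 3250×0 = 0; K_B = 27045.06 − 3250×(1.172 + 11.332) = −13592.94.
Balance: K_A − x×(3250 − 2720) = K_B, so x = (K_A − K_B)/(3250 − 2720) = 13592.9/530 = 25.6 km.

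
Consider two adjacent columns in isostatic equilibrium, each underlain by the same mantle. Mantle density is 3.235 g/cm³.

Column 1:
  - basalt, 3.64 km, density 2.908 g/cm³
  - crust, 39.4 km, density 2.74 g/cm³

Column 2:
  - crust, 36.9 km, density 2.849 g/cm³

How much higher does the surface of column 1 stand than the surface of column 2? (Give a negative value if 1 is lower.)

For any compensation level in the mantle, the mantle terms cancel and isostasy reduces to e = (Σt_1 − Σt_2) − (Σ(ρt)_1 − Σ(ρt)_2) / ρ_m.
Σt_1 = 43.04 km; Σt_2 = 36.9 km; Σ(ρt)_1 = 118.54112; Σ(ρt)_2 = 105.1281 (in km·g/cm³).
e = (43.04 − 36.9) − (118.54112 − 105.1281) / 3.235 = 1.99 km.

1.99 km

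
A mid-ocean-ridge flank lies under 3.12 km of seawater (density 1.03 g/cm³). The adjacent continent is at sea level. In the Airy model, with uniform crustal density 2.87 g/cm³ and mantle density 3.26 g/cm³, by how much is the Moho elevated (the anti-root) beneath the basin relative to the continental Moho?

14.7 km

For local isostatic compensation: replacing crust with seawater at the top is compensated by replacing crust with mantle at the base: d (ρ_c − ρ_w) = a (ρ_m − ρ_c).
a = d (ρ_c − ρ_w)/(ρ_m − ρ_c) = 3.12 km × 1.84/0.39 = 14.7 km.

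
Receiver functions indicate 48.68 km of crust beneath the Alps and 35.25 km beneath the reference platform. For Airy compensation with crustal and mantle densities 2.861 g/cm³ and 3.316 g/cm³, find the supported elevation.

Excess crust Δ = 48.68 km − 35.25 km = 13.43 km, split between elevation h and root r with h + r = Δ.
Airy balance ρ_c h = (ρ_m − ρ_c) r gives r = h ρ_c/(ρ_m − ρ_c), so h (1 + ρ_c/(ρ_m − ρ_c)) = Δ, i.e. h = Δ (ρ_m − ρ_c)/ρ_m.
h = 13.43 km × 0.455/3.316 = 1.84 km.

1.84 km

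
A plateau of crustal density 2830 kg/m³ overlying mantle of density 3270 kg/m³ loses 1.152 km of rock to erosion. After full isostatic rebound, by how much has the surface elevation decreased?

Rebound u = e ρ_c/ρ_m = 1.152 km × 2830/3270 = 0.997 km.
Net surface drop = e − u = 1.152 km − 0.997 km = e (ρ_m − ρ_c)/ρ_m = 0.155 km.

0.155 km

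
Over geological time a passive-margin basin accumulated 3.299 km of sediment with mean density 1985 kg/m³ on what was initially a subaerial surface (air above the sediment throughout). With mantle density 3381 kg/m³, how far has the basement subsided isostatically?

1.94 km

Subaerial load: s = t ρ_sed / ρ_m = 3.299 km × 1985/3381 = 1.94 km.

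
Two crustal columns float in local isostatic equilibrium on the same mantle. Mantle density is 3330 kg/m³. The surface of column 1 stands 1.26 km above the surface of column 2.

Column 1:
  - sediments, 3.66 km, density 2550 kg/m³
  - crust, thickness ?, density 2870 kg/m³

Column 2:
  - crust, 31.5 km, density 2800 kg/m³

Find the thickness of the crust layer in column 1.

Take the compensation level at the base of the deeper column (depth z_c below the surface of column 1) and equate Σ ρ_i t_i down to z_c; mantle fills any gap and the z_c terms cancel.
Column 1: 3.66×2550 + x×2870 + (z_c − 3.66 − x)×3330
Column 2: 1.26×0 + 31.5×2800 + (z_c − 1.26 − 31.5)×3330
The z_c×3330 term appears on both sides and cancels. Collect the known terms of each column as K = Σ(ρt)_known − 3330 × (depth of known layers): K_1 = 9333 − 3330×3.66 = −2854.8; K_2 = 88200 − 3330×(1.26 + 31.5) = −20890.8.
Balance: K_1 − x×(3330 − 2870) = K_2, so x = (K_1 − K_2)/(3330 − 2870) = 18036/460 = 39.2 km.

39.2 km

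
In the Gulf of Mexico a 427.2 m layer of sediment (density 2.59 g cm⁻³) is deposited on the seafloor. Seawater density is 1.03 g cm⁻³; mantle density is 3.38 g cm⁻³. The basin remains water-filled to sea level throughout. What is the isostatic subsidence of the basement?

284 m

Submarine loading: the sediment displaces seawater, and the subsidence is in turn flooded, so s (ρ_m − ρ_w) = t (ρ_sed − ρ_w).
s = 427.2 m × (2.59 − 1.03) / (3.38 − 1.03) = 284 m.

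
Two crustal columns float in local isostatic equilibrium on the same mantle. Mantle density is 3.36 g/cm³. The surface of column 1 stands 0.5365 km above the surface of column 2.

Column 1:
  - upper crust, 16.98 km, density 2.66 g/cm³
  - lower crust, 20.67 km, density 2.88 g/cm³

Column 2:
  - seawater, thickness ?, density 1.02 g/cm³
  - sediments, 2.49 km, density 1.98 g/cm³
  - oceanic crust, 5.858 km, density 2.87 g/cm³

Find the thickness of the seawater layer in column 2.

5.85 km

Take the compensation level at the base of the deeper column (depth z_c below the surface of column 1) and equate Σ ρ_i t_i down to z_c; mantle fills any gap and the z_c terms cancel.
Column 1: 16.98×2.66 + 20.67×2.88 + (z_c − 37.65)×3.36
Column 2: 0.5365×0 + x×1.02 + 2.49×1.98 + 5.858×2.87 + (z_c − 0.5365 − 8.348 − x)×3.36
The z_c×3.36 term appears on both sides and cancels. Collect the known terms of each column as K = Σ(ρt)_known − 3.36 × (depth of known layers): K_1 = 104.6964 − 3.36×37.65 = −21.8076; K_2 = 21.74266 − 3.36×(0.5365 + 8.348) = −8.10926.
Balance: K_1 = K_2 − x×(3.36 − 1.02), so x = (K_2 − K_1)/(3.36 − 1.02) = 13.6983/2.34 = 5.85 km.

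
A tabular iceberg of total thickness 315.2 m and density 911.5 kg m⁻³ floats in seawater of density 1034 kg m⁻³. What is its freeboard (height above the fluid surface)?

37.3 m

Floating equilibrium: submerged depth d = t ρ_obj/ρ_fluid = 315.2 m × 911.5/1034 = 277.9 m.
Freeboard = t − d = 315.2 m − 277.9 m = 37.3 m.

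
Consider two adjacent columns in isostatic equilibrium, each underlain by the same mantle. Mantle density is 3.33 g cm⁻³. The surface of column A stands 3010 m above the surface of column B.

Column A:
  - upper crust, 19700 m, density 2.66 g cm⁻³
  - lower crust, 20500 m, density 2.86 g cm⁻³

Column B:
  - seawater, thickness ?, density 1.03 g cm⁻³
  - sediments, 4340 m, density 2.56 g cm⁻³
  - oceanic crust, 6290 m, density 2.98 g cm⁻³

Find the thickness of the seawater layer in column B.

Take the compensation level at the base of the deeper column (depth z_c below the surface of column A) and equate Σ ρ_i t_i down to z_c; mantle fills any gap and the z_c terms cancel.
Column A: 19700×2.66 + 20500×2.86 + (z_c − 40200)×3.33
Column B: 3010×0 + x×1.03 + 4340×2.56 + 6290×2.98 + (z_c − 3010 − 10630 − x)×3.33
The z_c×3.33 term appears on both sides and cancels. Collect the known terms of each column as K = Σ(ρt)_known − 3.33 × (depth of known layers): K_A = 111032 − 3.33×40200 = −22834; K_B = 29854.6 − 3.33×(3010 + 10630) = −15566.6.
Balance: K_A = K_B − x×(3.33 − 1.03), so x = (K_B − K_A)/(3.33 − 1.03) = 7267.4/2.3 = 3160 m.

3160 m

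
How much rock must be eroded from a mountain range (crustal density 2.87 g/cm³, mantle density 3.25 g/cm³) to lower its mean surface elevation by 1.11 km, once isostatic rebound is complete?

9.49 km

Net drop Δ = e − u = e − e ρ_c/ρ_m = e (ρ_m − ρ_c)/ρ_m.
e = Δ ρ_m/(ρ_m − ρ_c) = 1.11 km × 3.25/0.38 = 9.49 km.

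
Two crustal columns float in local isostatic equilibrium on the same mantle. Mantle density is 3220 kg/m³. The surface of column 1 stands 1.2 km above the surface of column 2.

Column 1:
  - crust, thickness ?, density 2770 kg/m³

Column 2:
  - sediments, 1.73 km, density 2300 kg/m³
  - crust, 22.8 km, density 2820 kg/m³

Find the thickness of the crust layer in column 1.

Take the compensation level at the base of the deeper column (depth z_c below the surface of column 1) and equate Σ ρ_i t_i down to z_c; mantle fills any gap and the z_c terms cancel.
Column 1: x×2770 + (z_c − 0 − x)×3220
Column 2: 1.2×0 + 1.73×2300 + 22.8×2820 + (z_c − 1.2 − 24.53)×3220
The z_c×3220 term appears on both sides and cancels. Collect the known terms of each column as K = Σ(ρt)_known − 3220 × (depth of known layers): K_1 = 0 − 3220×0 = 0; K_2 = 68275 − 3220×(1.2 + 24.53) = −14575.6.
Balance: K_1 − x×(3220 − 2770) = K_2, so x = (K_1 − K_2)/(3220 − 2770) = 14575.6/450 = 32.4 km.

32.4 km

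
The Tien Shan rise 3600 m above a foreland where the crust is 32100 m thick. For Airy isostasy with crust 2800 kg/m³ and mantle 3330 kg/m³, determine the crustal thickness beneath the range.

Root depth r = h ρ_c / (ρ_m − ρ_c) = 3600 m × 2800 / 530 = 19020 m.
Total thickness = T + h + r = 32100 m + 3600 m + 19020 m = 54700 m.

54700 m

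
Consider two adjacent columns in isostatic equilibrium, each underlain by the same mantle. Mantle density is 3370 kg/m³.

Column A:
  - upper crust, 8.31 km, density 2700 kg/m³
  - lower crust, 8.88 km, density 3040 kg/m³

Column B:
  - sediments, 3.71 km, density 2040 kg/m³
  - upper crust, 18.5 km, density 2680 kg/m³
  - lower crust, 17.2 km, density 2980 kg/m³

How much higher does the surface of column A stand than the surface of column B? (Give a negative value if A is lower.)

For any compensation level in the mantle, the mantle terms cancel and isostasy reduces to e = (Σt_A − Σt_B) − (Σ(ρt)_A − Σ(ρt)_B) / ρ_m.
Σt_A = 17.19 km; Σt_B = 39.41 km; Σ(ρt)_A = 49432.2; Σ(ρt)_B = 108404.4 (in km·kg/m³).
e = (17.19 − 39.41) − (49432.2 − 108404.4) / 3370 = −4.72 km.

−4.72 km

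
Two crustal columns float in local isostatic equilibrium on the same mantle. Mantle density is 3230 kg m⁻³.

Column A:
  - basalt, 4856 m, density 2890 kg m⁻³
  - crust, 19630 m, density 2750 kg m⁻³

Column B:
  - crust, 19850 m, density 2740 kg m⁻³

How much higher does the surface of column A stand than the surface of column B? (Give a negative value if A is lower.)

417 m

For any compensation level in the mantle, the mantle terms cancel and isostasy reduces to e = (Σt_A − Σt_B) − (Σ(ρt)_A − Σ(ρt)_B) / ρ_m.
Σt_A = 24486 m; Σt_B = 19850 m; Σ(ρt)_A = 68016340; Σ(ρt)_B = 54389000 (in m·kg m⁻³).
e = (24486 − 19850) − (68016340 − 54389000) / 3230 = 417 m.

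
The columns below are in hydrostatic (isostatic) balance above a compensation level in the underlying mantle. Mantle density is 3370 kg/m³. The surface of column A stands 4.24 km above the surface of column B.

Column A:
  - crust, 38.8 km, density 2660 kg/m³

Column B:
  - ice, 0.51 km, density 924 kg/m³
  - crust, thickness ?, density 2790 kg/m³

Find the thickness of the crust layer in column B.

20.7 km

Take the compensation level at the base of the deeper column (depth z_c below the surface of column A) and equate Σ ρ_i t_i down to z_c; mantle fills any gap and the z_c terms cancel.
Column A: 38.8×2660 + (z_c − 38.8)×3370
Column B: 4.24×0 + 0.51×924 + x×2790 + (z_c − 4.24 − 0.51 − x)×3370
The z_c×3370 term appears on both sides and cancels. Collect the known terms of each column as K = Σ(ρt)_known − 3370 × (depth of known layers): K_A = 103208 − 3370×38.8 = −27548; K_B = 471.24 − 3370×(4.24 + 0.51) = −15536.26.
Balance: K_A = K_B − x×(3370 − 2790), so x = (K_B − K_A)/(3370 − 2790) = 12011.7/580 = 20.7 km.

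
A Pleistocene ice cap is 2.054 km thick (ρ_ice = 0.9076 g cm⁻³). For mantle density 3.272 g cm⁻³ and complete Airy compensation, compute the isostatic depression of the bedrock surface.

Equating mass per unit area of the two columns: the ice load ρ_ice t is balanced by mantle displaced below, ρ_m s.
s = t ρ_ice / ρ_m = 2.054 km × 0.9076/3.272 = 0.57 km.

0.57 km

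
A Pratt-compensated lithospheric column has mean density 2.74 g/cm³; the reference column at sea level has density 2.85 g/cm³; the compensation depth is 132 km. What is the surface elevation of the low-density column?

5.3 km

ρ_ref D = ρ (D + h) → h = D (ρ_ref − ρ)/ρ.
h = 132 km × (2.85 − 2.74)/2.74 = 5.3 km.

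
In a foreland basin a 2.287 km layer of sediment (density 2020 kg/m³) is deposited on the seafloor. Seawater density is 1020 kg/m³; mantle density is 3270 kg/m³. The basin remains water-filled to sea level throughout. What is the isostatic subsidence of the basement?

Submarine loading: the sediment displaces seawater, and the subsidence is in turn flooded, so s (ρ_m − ρ_w) = t (ρ_sed − ρ_w).
s = 2.287 km × (2020 − 1020) / (3270 − 1020) = 1.02 km.

1.02 km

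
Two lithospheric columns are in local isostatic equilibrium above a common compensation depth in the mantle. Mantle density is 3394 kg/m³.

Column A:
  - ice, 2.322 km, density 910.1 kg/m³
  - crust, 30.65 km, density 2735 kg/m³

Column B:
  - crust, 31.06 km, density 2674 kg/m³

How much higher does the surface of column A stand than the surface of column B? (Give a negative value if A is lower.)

For any compensation level in the mantle, the mantle terms cancel and isostasy reduces to e = (Σt_A − Σt_B) − (Σ(ρt)_A − Σ(ρt)_B) / ρ_m.
Σt_A = 32.972 km; Σt_B = 31.06 km; Σ(ρt)_A = 85941.0022; Σ(ρt)_B = 83054.44 (in km·kg/m³).
e = (32.972 − 31.06) − (85941.0022 − 83054.44) / 3394 = 1.06 km.

1.06 km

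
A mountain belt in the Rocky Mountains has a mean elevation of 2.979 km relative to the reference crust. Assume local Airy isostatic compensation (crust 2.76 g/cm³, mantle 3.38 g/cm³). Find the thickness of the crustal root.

Balancing pressure at the compensation depth: the weight of the topography is balanced by the buoyancy of the root, ρ_c h = (ρ_m − ρ_c) r.
r = h · ρ_c / (ρ_m − ρ_c) = 2.979 km × 2.76 / (3.38 − 2.76) = 13.3 km.

13.3 km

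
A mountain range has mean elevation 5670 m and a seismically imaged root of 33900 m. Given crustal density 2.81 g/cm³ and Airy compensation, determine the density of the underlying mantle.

3.28 g/cm³

Airy balance: ρ_c h = (ρ_m − ρ_c) r → ρ_m = ρ_c (1 + h/r).
ρ_m = 2.81 × (1 + 5670 m/33900 m) = 3.28 g/cm³.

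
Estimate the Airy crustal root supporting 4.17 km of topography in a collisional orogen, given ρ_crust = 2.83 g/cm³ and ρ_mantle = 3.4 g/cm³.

20.7 km

Balancing pressure at the compensation depth: the weight of the topography is balanced by the buoyancy of the root, ρ_c h = (ρ_m − ρ_c) r.
r = h · ρ_c / (ρ_m − ρ_c) = 4.17 km × 2.83 / (3.4 − 2.83) = 20.7 km.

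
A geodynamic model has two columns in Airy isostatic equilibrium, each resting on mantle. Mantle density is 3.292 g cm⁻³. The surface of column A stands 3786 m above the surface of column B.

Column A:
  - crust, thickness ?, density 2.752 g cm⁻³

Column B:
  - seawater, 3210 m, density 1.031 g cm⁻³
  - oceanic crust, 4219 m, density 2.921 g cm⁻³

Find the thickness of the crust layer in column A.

39400 m

Take the compensation level at the base of the deeper column (depth z_c below the surface of column A) and equate Σ ρ_i t_i down to z_c; mantle fills any gap and the z_c terms cancel.
Column A: x×2.752 + (z_c − 0 − x)×3.292
Column B: 3786×0 + 3210×1.031 + 4219×2.921 + (z_c − 3786 − 7429)×3.292
The z_c×3.292 term appears on both sides and cancels. Collect the known terms of each column as K = Σ(ρt)_known − 3.292 × (depth of known layers): K_A = 0 − 3.292×0 = 0; K_B = 15633.209 − 3.292×(3786 + 7429) = −21286.571.
Balance: K_A − x×(3.292 − 2.752) = K_B, so x = (K_A − K_B)/(3.292 − 2.752) = 21286.6/0.54 = 39400 m.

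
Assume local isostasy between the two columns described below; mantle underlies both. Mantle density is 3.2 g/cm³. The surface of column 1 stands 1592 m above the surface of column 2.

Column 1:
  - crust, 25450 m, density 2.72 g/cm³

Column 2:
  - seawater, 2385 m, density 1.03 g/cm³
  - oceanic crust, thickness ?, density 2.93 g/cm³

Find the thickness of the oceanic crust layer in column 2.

Take the compensation level at the base of the deeper column (depth z_c below the surface of column 1) and equate Σ ρ_i t_i down to z_c; mantle fills any gap and the z_c terms cancel.
Column 1: 25450×2.72 + (z_c − 25450)×3.2
Column 2: 1592×0 + 2385×1.03 + x×2.93 + (z_c − 1592 − 2385 − x)×3.2
The z_c×3.2 term appears on both sides and cancels. Collect the known terms of each column as K = Σ(ρt)_known − 3.2 × (depth of known layers): K_1 = 69224 − 3.2×25450 = −12216; K_2 = 2456.55 − 3.2×(1592 + 2385) = −10269.85.
Balance: K_1 = K_2 − x×(3.2 − 2.93), so x = (K_2 − K_1)/(3.2 − 2.93) = 1946.15/0.27 = 7210 m.

7210 m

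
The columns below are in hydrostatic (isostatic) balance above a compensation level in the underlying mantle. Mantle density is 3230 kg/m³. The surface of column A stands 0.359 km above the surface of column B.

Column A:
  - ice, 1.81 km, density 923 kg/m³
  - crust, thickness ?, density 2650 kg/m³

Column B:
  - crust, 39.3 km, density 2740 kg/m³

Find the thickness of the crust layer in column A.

Take the compensation level at the base of the deeper column (depth z_c below the surface of column A) and equate Σ ρ_i t_i down to z_c; mantle fills any gap and the z_c terms cancel.
Column A: 1.81×923 + x×2650 + (z_c − 1.81 − x)×3230
Column B: 0.359×0 + 39.3×2740 + (z_c − 0.359 − 39.3)×3230
The z_c×3230 term appears on both sides and cancels. Collect the known terms of each column as K = Σ(ρt)_known − 3230 × (depth of known layers): K_A = 1670.63 − 3230×1.81 = −4175.67; K_B = 107682 − 3230×(0.359 + 39.3) = −20416.57.
Balance: K_A − x×(3230 − 2650) = K_B, so x = (K_A − K_B)/(3230 − 2650) = 16240.9/580 = 28 km.

28 km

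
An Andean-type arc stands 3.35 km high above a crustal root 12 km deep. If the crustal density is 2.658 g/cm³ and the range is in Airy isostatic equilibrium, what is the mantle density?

3.4 g/cm³

Airy balance: ρ_c h = (ρ_m − ρ_c) r → ρ_m = ρ_c (1 + h/r).
ρ_m = 2.658 × (1 + 3.35 km/12 km) = 3.4 g/cm³.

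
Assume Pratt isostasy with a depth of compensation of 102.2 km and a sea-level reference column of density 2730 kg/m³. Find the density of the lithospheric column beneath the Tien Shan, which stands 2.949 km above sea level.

Pratt balance: ρ_ref D = ρ (D + h).
ρ = ρ_ref D/(D + h) = 2730 × 102.2 km/(102.2 km + 2.949 km) = 2650 kg/m³.

2650 kg/m³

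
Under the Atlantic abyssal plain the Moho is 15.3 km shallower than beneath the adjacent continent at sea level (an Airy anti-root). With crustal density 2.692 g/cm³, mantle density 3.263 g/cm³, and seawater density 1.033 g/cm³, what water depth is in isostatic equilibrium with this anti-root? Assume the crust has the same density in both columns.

5.27 km

Replacing a thickness d of crust by seawater at the top must be balanced by replacing crust with mantle at the base: d (ρ_c − ρ_w) = a (ρ_m − ρ_c).
d = a (ρ_m − ρ_c)/(ρ_c − ρ_w) = 15.3 km × 0.571/1.659 = 5.27 km.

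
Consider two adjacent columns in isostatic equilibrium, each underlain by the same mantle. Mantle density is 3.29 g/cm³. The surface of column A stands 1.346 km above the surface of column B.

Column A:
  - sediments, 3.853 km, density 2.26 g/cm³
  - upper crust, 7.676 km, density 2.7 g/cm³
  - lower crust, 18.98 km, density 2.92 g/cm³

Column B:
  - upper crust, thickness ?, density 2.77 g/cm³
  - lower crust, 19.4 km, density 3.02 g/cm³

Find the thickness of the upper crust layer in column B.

11.3 km

Take the compensation level at the base of the deeper column (depth z_c below the surface of column A) and equate Σ ρ_i t_i down to z_c; mantle fills any gap and the z_c terms cancel.
Column A: 3.853×2.26 + 7.676×2.7 + 18.98×2.92 + (z_c − 30.509)×3.29
Column B: 1.346×0 + x×2.77 + 19.4×3.02 + (z_c − 1.346 − 19.4 − x)×3.29
The z_c×3.29 term appears on both sides and cancels. Collect the known terms of each column as K = Σ(ρt)_known − 3.29 × (depth of known layers): K_A = 84.85458 − 3.29×30.509 = −15.52003; K_B = 58.588 − 3.29×(1.346 + 19.4) = −9.66634.
Balance: K_A = K_B − x×(3.29 − 2.77), so x = (K_B − K_A)/(3.29 − 2.77) = 5.85369/0.52 = 11.3 km.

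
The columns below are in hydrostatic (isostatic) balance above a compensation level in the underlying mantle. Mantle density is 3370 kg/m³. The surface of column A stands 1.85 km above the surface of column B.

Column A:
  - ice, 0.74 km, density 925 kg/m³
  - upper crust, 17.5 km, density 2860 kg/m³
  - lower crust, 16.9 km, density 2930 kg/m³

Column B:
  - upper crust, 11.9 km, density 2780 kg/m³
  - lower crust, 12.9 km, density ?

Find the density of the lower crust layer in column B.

2990 kg/m³

Take the compensation level at the base of the deeper column (depth z_c below the surface of column A) and equate Σ ρ_i t_i down to z_c; mantle fills any gap and the z_c terms cancel.
Column A: 0.74×925 + 17.5×2860 + 16.9×2930 + (z_c − 35.14)×3370
Column B: 1.85×0 + 11.9×2780 + 12.9×ρ + (z_c − 1.85 − 24.8)×3370
The z_c×3370 term appears on both sides and cancels. Collect the known terms of each column as K = Σ(ρt)_known − 3370 × (depth of known layers): K_A = 100251.5 − 3370×35.14 = −18170.3; K_B = 33082 − 3370×(1.85 + 24.8) = −56728.5.
Balance: K_A = K_B + 12.9×ρ, so ρ = (K_A − K_B)/12.9 = 38558.2/12.9 = 2990 kg/m³.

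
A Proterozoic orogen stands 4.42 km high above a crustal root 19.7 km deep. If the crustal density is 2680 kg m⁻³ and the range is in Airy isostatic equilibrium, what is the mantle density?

Airy balance: ρ_c h = (ρ_m − ρ_c) r → ρ_m = ρ_c (1 + h/r).
ρ_m = 2680 × (1 + 4.42 km/19.7 km) = 3280 kg m⁻³.

3280 kg m⁻³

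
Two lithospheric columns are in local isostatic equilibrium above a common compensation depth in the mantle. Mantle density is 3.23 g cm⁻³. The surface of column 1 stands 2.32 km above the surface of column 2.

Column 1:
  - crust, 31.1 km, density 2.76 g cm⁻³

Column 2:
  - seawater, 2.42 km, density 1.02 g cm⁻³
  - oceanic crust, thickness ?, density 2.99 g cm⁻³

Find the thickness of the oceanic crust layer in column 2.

7.4 km

Take the compensation level at the base of the deeper column (depth z_c below the surface of column 1) and equate Σ ρ_i t_i down to z_c; mantle fills any gap and the z_c terms cancel.
Column 1: 31.1×2.76 + (z_c − 31.1)×3.23
Column 2: 2.32×0 + 2.42×1.02 + x×2.99 + (z_c − 2.32 − 2.42 − x)×3.23
The z_c×3.23 term appears on both sides and cancels. Collect the known terms of each column as K = Σ(ρt)_known − 3.23 × (depth of known layers): K_1 = 85.836 − 3.23×31.1 = −14.617; K_2 = 2.4684 − 3.23×(2.32 + 2.42) = −12.8418.
Balance: K_1 = K_2 − x×(3.23 − 2.99), so x = (K_2 − K_1)/(3.23 − 2.99) = 1.7752/0.24 = 7.4 km.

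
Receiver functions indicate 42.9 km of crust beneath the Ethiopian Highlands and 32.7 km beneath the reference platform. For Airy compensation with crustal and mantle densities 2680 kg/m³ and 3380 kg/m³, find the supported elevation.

Excess crust Δ = 42.9 km − 32.7 km = 10.2 km, split between elevation h and root r with h + r = Δ.
Airy balance ρ_c h = (ρ_m − ρ_c) r gives r = h ρ_c/(ρ_m − ρ_c), so h (1 + ρ_c/(ρ_m − ρ_c)) = Δ, i.e. h = Δ (ρ_m − ρ_c)/ρ_m.
h = 10.2 km × 700/3380 = 2.11 km.

2.11 km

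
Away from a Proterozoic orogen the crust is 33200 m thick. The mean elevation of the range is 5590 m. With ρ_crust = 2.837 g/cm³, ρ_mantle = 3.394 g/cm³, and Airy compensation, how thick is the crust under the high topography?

67300 m

Root depth r = h ρ_c / (ρ_m − ρ_c) = 5590 m × 2.837 / 0.557 = 28470 m.
Total thickness = T + h + r = 33200 m + 5590 m + 28470 m = 67300 m.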